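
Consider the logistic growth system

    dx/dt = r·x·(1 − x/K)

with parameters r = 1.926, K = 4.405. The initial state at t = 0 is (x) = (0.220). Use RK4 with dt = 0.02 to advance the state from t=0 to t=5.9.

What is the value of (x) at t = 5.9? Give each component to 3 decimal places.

(x) = (4.404)

t=0.000: state=(0.220)
step 1 (dt=0.02): k1=(0.403), k2=(0.410), k3=(0.410), k4=(0.417); state += dt/6·(k1+2k2+2k3+k4)
t=0.020: state=(0.228)
t=0.040: state=(0.237)
t=0.060: state=(0.245)
continuing one RK4 step at a time; state shown every 10 steps (Δt=0.2):
t=0.200: state=(0.316)
t=0.400: state=(0.449)
t=0.600: state=(0.630)
t=0.800: state=(0.868)
t=1.000: state=(1.168)
t=1.200: state=(1.526)
t=1.400: state=(1.929)
t=1.600: state=(2.352)
t=1.800: state=(2.764)
t=2.000: state=(3.137)
t=2.200: state=(3.455)
t=2.400: state=(3.711)
t=2.600: state=(3.908)
t=2.800: state=(4.054)
t=3.000: state=(4.160)
t=3.200: state=(4.235)
t=3.400: state=(4.288)
t=3.600: state=(4.325)
t=3.800: state=(4.350)
t=4.000: state=(4.368)
t=4.200: state=(4.379)
t=4.400: state=(4.388)
t=4.600: state=(4.393)
t=4.800: state=(4.397)
t=5.000: state=(4.399)
t=5.200: state=(4.401)
t=5.400: state=(4.402)
t=5.600: state=(4.403)
t=5.800: state=(4.404)
t=5.900: state=(4.404)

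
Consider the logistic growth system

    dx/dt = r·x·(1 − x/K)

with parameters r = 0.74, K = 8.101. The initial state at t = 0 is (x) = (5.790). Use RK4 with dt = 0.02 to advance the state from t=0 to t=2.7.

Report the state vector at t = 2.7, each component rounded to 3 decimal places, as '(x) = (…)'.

t=0.000: state=(5.790)
step 1 (dt=0.02): k1=(1.222), k2=(1.218), k3=(1.218), k4=(1.214); state += dt/6·(k1+2k2+2k3+k4)
t=0.020: state=(5.814)
t=0.040: state=(5.839)
t=0.060: state=(5.863)
continuing one RK4 step at a time; state shown every 5 steps (Δt=0.1):
t=0.100: state=(5.910)
t=0.200: state=(6.027)
t=0.300: state=(6.139)
t=0.400: state=(6.247)
t=0.500: state=(6.350)
t=0.600: state=(6.450)
t=0.700: state=(6.545)
t=0.800: state=(6.636)
t=0.900: state=(6.722)
t=1.000: state=(6.805)
t=1.100: state=(6.884)
t=1.200: state=(6.958)
t=1.300: state=(7.029)
t=1.400: state=(7.096)
t=1.500: state=(7.159)
t=1.600: state=(7.219)
t=1.700: state=(7.276)
t=1.800: state=(7.329)
t=1.900: state=(7.379)
t=2.000: state=(7.426)
t=2.100: state=(7.471)
t=2.200: state=(7.512)
t=2.300: state=(7.551)
t=2.400: state=(7.588)
t=2.500: state=(7.623)
t=2.600: state=(7.655)
t=2.700: state=(7.685)

(x) = (7.685)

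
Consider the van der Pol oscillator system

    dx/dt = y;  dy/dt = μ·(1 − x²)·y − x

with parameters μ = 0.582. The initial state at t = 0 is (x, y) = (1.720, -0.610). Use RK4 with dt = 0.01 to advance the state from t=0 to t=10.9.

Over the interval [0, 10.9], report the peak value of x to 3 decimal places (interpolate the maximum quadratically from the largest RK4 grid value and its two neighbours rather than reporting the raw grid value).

t=0.000: state=(1.720, -0.610)
step 1 (dt=0.01): k1=(-0.610, -1.025), k2=(-0.615, -1.020), k3=(-0.615, -1.020), k4=(-0.620, -1.015); state += dt/6·(k1+2k2+2k3+k4)
t=0.010: state=(1.714, -0.620)
t=0.020: state=(1.708, -0.630)
t=0.030: state=(1.701, -0.640)
continuing one RK4 step at a time; state shown every 50 steps (Δt=0.5):
t=0.500: state=(1.300, -1.058)
t=1.000: state=(0.652, -1.561)
t=1.500: state=(-0.281, -2.151)
t=2.000: state=(-1.358, -1.881)
t=2.500: state=(-1.942, -0.431)
t=3.000: state=(-1.898, 0.480)
t=3.500: state=(-1.537, 0.936)
t=4.000: state=(-0.964, 1.373)
t=4.500: state=(-0.134, 1.970)
t=5.000: state=(0.961, 2.234)
t=5.500: state=(1.823, 1.010)
t=6.000: state=(1.986, -0.217)
t=6.500: state=(1.721, -0.779)
t=7.000: state=(1.232, -1.184)
t=7.500: state=(0.516, -1.712)
t=8.000: state=(-0.493, -2.267)
t=8.500: state=(-1.551, -1.659)
t=9.000: state=(-1.995, -0.182)
t=9.500: state=(-1.865, 0.593)
t=10.000: state=(-1.460, 1.013)
t=10.500: state=(-0.845, 1.470)
t=10.900: state=(-0.162, 1.959)
largest grid value and its neighbours: x(5.870)=1.99966, x(5.880)=1.99975, x(5.890)=1.99963
parabola through these three points peaks at t≈5.879 with x≈1.99975

max x = 2.000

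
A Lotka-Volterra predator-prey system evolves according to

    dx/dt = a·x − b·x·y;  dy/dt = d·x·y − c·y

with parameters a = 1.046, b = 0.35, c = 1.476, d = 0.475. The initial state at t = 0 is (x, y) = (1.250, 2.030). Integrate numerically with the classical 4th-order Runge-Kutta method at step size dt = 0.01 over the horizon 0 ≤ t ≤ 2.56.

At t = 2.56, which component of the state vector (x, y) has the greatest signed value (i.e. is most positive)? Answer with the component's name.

t=0.000: state=(1.250, 2.030)
step 1 (dt=0.01): k1=(0.419, -1.791), k2=(0.424, -1.781), k3=(0.424, -1.781), k4=(0.429, -1.771); state += dt/6·(k1+2k2+2k3+k4)
t=0.010: state=(1.254, 2.012)
t=0.020: state=(1.259, 1.995)
t=0.030: state=(1.263, 1.977)
continuing one RK4 step at a time; state shown every 10 steps (Δt=0.1):
t=0.100: state=(1.297, 1.861)
t=0.200: state=(1.352, 1.709)
t=0.300: state=(1.418, 1.575)
t=0.400: state=(1.493, 1.456)
t=0.500: state=(1.578, 1.351)
t=0.600: state=(1.674, 1.259)
t=0.700: state=(1.781, 1.179)
t=0.800: state=(1.900, 1.111)
t=0.900: state=(2.031, 1.052)
t=1.000: state=(2.175, 1.003)
t=1.100: state=(2.333, 0.963)
t=1.200: state=(2.506, 0.932)
t=1.300: state=(2.694, 0.910)
t=1.400: state=(2.898, 0.896)
t=1.500: state=(3.119, 0.892)
t=1.600: state=(3.356, 0.898)
t=1.700: state=(3.610, 0.914)
t=1.800: state=(3.880, 0.942)
t=1.900: state=(4.166, 0.983)
t=2.000: state=(4.464, 1.041)
t=2.100: state=(4.773, 1.119)
t=2.200: state=(5.087, 1.220)
t=2.300: state=(5.400, 1.350)
t=2.400: state=(5.703, 1.517)
t=2.500: state=(5.983, 1.727)
t=2.560: state=(6.134, 1.879)
compare at T: x=6.134, y=1.879

largest component: x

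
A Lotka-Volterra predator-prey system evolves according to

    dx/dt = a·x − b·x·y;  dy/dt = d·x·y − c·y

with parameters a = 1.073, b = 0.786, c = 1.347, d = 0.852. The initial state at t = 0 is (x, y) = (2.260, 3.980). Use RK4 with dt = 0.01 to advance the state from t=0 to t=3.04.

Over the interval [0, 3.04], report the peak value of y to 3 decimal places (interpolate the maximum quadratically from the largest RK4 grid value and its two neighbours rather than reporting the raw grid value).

max y = 4.166

t=0.000: state=(2.260, 3.980)
step 1 (dt=0.01): k1=(-4.645, 2.303), k2=(-4.617, 2.230), k3=(-4.617, 2.230), k4=(-4.589, 2.158); state += dt/6·(k1+2k2+2k3+k4)
t=0.010: state=(2.214, 4.002)
t=0.020: state=(2.168, 4.023)
t=0.030: state=(2.123, 4.043)
continuing one RK4 step at a time; state shown every 10 steps (Δt=0.1):
t=0.100: state=(1.827, 4.138)
t=0.200: state=(1.467, 4.159)
t=0.300: state=(1.181, 4.067)
t=0.400: state=(0.961, 3.892)
t=0.500: state=(0.795, 3.665)
t=0.600: state=(0.670, 3.408)
t=0.700: state=(0.577, 3.141)
t=0.800: state=(0.507, 2.874)
t=0.900: state=(0.455, 2.617)
t=1.000: state=(0.416, 2.373)
t=1.100: state=(0.388, 2.146)
t=1.200: state=(0.368, 1.937)
t=1.300: state=(0.354, 1.746)
t=1.400: state=(0.346, 1.572)
t=1.500: state=(0.343, 1.415)
t=1.600: state=(0.344, 1.273)
t=1.700: state=(0.348, 1.146)
t=1.800: state=(0.355, 1.032)
t=1.900: state=(0.366, 0.930)
t=2.000: state=(0.381, 0.839)
t=2.100: state=(0.398, 0.758)
t=2.200: state=(0.419, 0.686)
t=2.300: state=(0.443, 0.622)
t=2.400: state=(0.470, 0.565)
t=2.500: state=(0.502, 0.515)
t=2.600: state=(0.538, 0.470)
t=2.700: state=(0.578, 0.431)
t=2.800: state=(0.622, 0.396)
t=2.900: state=(0.673, 0.366)
t=3.000: state=(0.728, 0.340)
t=3.040: state=(0.752, 0.330)
largest grid value and its neighbours: y(0.160)=4.16584, y(0.170)=4.16595, y(0.180)=4.16484
parabola through these three points peaks at t≈0.166 with y≈4.16605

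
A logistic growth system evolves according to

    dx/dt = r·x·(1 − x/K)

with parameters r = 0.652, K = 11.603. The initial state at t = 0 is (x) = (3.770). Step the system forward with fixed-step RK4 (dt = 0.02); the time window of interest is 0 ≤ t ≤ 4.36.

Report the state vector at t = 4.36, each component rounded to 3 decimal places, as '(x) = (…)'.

t=0.000: state=(3.770)
step 1 (dt=0.02): k1=(1.659), k2=(1.663), k3=(1.663), k4=(1.667); state += dt/6·(k1+2k2+2k3+k4)
t=0.020: state=(3.803)
t=0.040: state=(3.837)
t=0.060: state=(3.870)
continuing one RK4 step at a time; state shown every 10 steps (Δt=0.2):
t=0.200: state=(4.109)
t=0.400: state=(4.461)
t=0.600: state=(4.824)
t=0.800: state=(5.196)
t=1.000: state=(5.572)
t=1.200: state=(5.950)
t=1.400: state=(6.327)
t=1.600: state=(6.699)
t=1.800: state=(7.064)
t=2.000: state=(7.419)
t=2.200: state=(7.761)
t=2.400: state=(8.088)
t=2.600: state=(8.400)
t=2.800: state=(8.693)
t=3.000: state=(8.968)
t=3.200: state=(9.224)
t=3.400: state=(9.461)
t=3.600: state=(9.680)
t=3.800: state=(9.880)
t=4.000: state=(10.063)
t=4.200: state=(10.229)
t=4.360: state=(10.350)

(x) = (10.350)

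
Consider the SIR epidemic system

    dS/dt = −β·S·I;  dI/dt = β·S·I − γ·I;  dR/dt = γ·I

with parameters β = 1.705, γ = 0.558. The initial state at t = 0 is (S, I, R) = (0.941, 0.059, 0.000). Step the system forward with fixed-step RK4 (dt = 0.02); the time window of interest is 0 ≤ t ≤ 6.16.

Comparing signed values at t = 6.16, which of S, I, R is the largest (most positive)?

largest component: R

t=0.000: state=(0.941, 0.059, 0.000)
step 1 (dt=0.02): k1=(-0.095, 0.062, 0.033), k2=(-0.096, 0.062, 0.033), k3=(-0.096, 0.062, 0.033), k4=(-0.096, 0.063, 0.034); state += dt/6·(k1+2k2+2k3+k4)
t=0.020: state=(0.939, 0.060, 0.001)
t=0.040: state=(0.937, 0.062, 0.001)
t=0.060: state=(0.935, 0.063, 0.002)
continuing one RK4 step at a time; state shown every 10 steps (Δt=0.2):
t=0.200: state=(0.920, 0.072, 0.007)
t=0.400: state=(0.895, 0.088, 0.016)
t=0.600: state=(0.866, 0.107, 0.027)
t=0.800: state=(0.832, 0.128, 0.040)
t=1.000: state=(0.794, 0.151, 0.056)
t=1.200: state=(0.751, 0.175, 0.074)
t=1.400: state=(0.704, 0.201, 0.095)
t=1.600: state=(0.655, 0.227, 0.119)
t=1.800: state=(0.604, 0.251, 0.145)
t=2.000: state=(0.552, 0.273, 0.175)
t=2.200: state=(0.501, 0.293, 0.206)
t=2.400: state=(0.452, 0.308, 0.240)
t=2.600: state=(0.406, 0.319, 0.275)
t=2.800: state=(0.364, 0.325, 0.311)
t=3.000: state=(0.326, 0.327, 0.347)
t=3.200: state=(0.291, 0.325, 0.384)
t=3.400: state=(0.261, 0.319, 0.420)
t=3.600: state=(0.234, 0.311, 0.455)
t=3.800: state=(0.211, 0.300, 0.489)
t=4.000: state=(0.191, 0.287, 0.522)
t=4.200: state=(0.174, 0.273, 0.553)
t=4.400: state=(0.159, 0.259, 0.583)
t=4.600: state=(0.146, 0.244, 0.611)
t=4.800: state=(0.134, 0.229, 0.637)
t=5.000: state=(0.125, 0.214, 0.662)
t=5.200: state=(0.116, 0.199, 0.685)
t=5.400: state=(0.109, 0.185, 0.706)
t=5.600: state=(0.102, 0.172, 0.726)
t=5.800: state=(0.097, 0.159, 0.745)
t=6.000: state=(0.092, 0.147, 0.762)
t=6.160: state=(0.088, 0.137, 0.774)
compare at T: S=0.088, I=0.137, R=0.774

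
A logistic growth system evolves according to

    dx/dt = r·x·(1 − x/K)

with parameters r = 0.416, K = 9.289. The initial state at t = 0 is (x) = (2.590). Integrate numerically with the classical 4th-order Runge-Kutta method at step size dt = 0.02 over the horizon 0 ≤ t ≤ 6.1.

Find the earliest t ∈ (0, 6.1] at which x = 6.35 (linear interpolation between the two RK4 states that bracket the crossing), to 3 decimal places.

t = 4.136

t=0.000: state=(2.590)
step 1 (dt=0.02): k1=(0.777), k2=(0.778), k3=(0.778), k4=(0.780); state += dt/6·(k1+2k2+2k3+k4)
t=0.020: state=(2.606)
t=0.040: state=(2.621)
t=0.060: state=(2.637)
continuing one RK4 step at a time; state shown every 10 steps (Δt=0.2):
t=0.200: state=(2.748)
t=0.400: state=(2.912)
t=0.600: state=(3.081)
t=0.800: state=(3.254)
t=1.000: state=(3.432)
t=1.200: state=(3.614)
t=1.400: state=(3.800)
t=1.600: state=(3.988)
t=1.800: state=(4.178)
t=2.000: state=(4.370)
t=2.200: state=(4.563)
t=2.400: state=(4.756)
t=2.600: state=(4.949)
t=2.800: state=(5.141)
t=3.000: state=(5.331)
t=3.200: state=(5.519)
t=3.400: state=(5.703)
t=3.600: state=(5.885)
t=3.800: state=(6.062)
t=4.000: state=(6.235)
t=4.120: state=(6.336)
next step: t=4.140: state=(6.353) — x has crossed 6.35
linear interpolation between t=4.120 (6.33639) and t=4.140 (6.35312) → t≈4.136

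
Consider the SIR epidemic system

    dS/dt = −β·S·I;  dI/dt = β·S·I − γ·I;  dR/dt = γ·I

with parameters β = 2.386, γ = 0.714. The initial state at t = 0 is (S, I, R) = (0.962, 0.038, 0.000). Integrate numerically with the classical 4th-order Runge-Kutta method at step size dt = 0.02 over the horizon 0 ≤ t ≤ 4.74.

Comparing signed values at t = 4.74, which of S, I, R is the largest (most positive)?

largest component: R

t=0.000: state=(0.962, 0.038, 0.000)
step 1 (dt=0.02): k1=(-0.087, 0.060, 0.027), k2=(-0.089, 0.061, 0.028), k3=(-0.089, 0.061, 0.028), k4=(-0.090, 0.062, 0.028); state += dt/6·(k1+2k2+2k3+k4)
t=0.020: state=(0.960, 0.039, 0.001)
t=0.040: state=(0.958, 0.040, 0.001)
t=0.060: state=(0.957, 0.042, 0.002)
continuing one RK4 step at a time; state shown every 10 steps (Δt=0.2):
t=0.200: state=(0.942, 0.052, 0.006)
t=0.400: state=(0.915, 0.070, 0.015)
t=0.600: state=(0.880, 0.093, 0.027)
t=0.800: state=(0.836, 0.122, 0.042)
t=1.000: state=(0.783, 0.155, 0.062)
t=1.200: state=(0.720, 0.193, 0.087)
t=1.400: state=(0.651, 0.232, 0.117)
t=1.600: state=(0.577, 0.270, 0.153)
t=1.800: state=(0.504, 0.303, 0.194)
t=2.000: state=(0.433, 0.328, 0.239)
t=2.200: state=(0.369, 0.344, 0.287)
t=2.400: state=(0.312, 0.351, 0.337)
t=2.600: state=(0.264, 0.349, 0.387)
t=2.800: state=(0.224, 0.340, 0.436)
t=3.000: state=(0.191, 0.325, 0.484)
t=3.200: state=(0.164, 0.307, 0.529)
t=3.400: state=(0.143, 0.286, 0.571)
t=3.600: state=(0.125, 0.264, 0.610)
t=3.800: state=(0.111, 0.242, 0.647)
t=4.000: state=(0.099, 0.221, 0.680)
t=4.200: state=(0.090, 0.200, 0.710)
t=4.400: state=(0.082, 0.181, 0.737)
t=4.600: state=(0.075, 0.163, 0.762)
t=4.740: state=(0.072, 0.151, 0.777)
compare at T: S=0.072, I=0.151, R=0.777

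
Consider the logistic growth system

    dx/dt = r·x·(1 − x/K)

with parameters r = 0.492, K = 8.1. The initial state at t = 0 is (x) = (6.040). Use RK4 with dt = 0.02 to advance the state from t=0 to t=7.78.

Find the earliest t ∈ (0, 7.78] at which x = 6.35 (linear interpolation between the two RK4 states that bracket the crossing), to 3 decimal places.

t = 0.433

t=0.000: state=(6.040)
step 1 (dt=0.02): k1=(0.756), k2=(0.754), k3=(0.754), k4=(0.752); state += dt/6·(k1+2k2+2k3+k4)
t=0.020: state=(6.055)
t=0.040: state=(6.070)
t=0.060: state=(6.085)
t=0.420: state=(6.341)
next step: t=0.440: state=(6.355) — x has crossed 6.35
linear interpolation between t=0.420 (6.34106) and t=0.440 (6.35458) → t≈0.433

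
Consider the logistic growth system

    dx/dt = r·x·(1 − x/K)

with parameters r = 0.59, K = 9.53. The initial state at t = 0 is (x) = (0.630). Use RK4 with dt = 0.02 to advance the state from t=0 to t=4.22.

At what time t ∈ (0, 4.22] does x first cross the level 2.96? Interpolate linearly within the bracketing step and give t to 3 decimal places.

t=0.000: state=(0.630)
step 1 (dt=0.02): k1=(0.347), k2=(0.349), k3=(0.349), k4=(0.351); state += dt/6·(k1+2k2+2k3+k4)
t=0.020: state=(0.637)
t=0.040: state=(0.644)
t=0.060: state=(0.651)
continuing one RK4 step at a time; state shown every 10 steps (Δt=0.2):
t=0.200: state=(0.703)
t=0.400: state=(0.784)
t=0.600: state=(0.873)
t=0.800: state=(0.971)
t=1.000: state=(1.079)
t=1.200: state=(1.197)
t=1.400: state=(1.326)
t=1.600: state=(1.467)
t=1.800: state=(1.619)
t=2.000: state=(1.784)
t=2.200: state=(1.962)
t=2.400: state=(2.152)
t=2.600: state=(2.355)
t=2.800: state=(2.570)
t=3.000: state=(2.798)
t=3.120: state=(2.940)
next step: t=3.140: state=(2.964) — x has crossed 2.96
linear interpolation between t=3.120 (2.93971) and t=3.140 (2.96375) → t≈3.137

t = 3.137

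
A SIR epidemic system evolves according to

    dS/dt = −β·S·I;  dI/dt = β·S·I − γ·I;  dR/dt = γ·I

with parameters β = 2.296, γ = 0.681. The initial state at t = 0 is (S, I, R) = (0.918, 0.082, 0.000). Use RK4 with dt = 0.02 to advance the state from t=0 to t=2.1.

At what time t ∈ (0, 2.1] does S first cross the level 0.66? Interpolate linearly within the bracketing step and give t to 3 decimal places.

t = 0.928

t=0.000: state=(0.918, 0.082, 0.000)
step 1 (dt=0.02): k1=(-0.173, 0.117, 0.056), k2=(-0.175, 0.118, 0.057), k3=(-0.175, 0.118, 0.057), k4=(-0.177, 0.120, 0.057); state += dt/6·(k1+2k2+2k3+k4)
t=0.020: state=(0.915, 0.084, 0.001)
t=0.040: state=(0.911, 0.087, 0.002)
t=0.060: state=(0.907, 0.089, 0.003)
continuing one RK4 step at a time; state shown every 5 steps (Δt=0.1):
t=0.100: state=(0.900, 0.094, 0.006)
t=0.200: state=(0.879, 0.108, 0.013)
t=0.300: state=(0.856, 0.123, 0.021)
t=0.400: state=(0.831, 0.140, 0.030)
t=0.500: state=(0.803, 0.158, 0.040)
t=0.600: state=(0.772, 0.176, 0.051)
t=0.700: state=(0.740, 0.196, 0.064)
t=0.800: state=(0.706, 0.216, 0.078)
t=0.900: state=(0.670, 0.236, 0.093)
t=0.920: state=(0.663, 0.241, 0.097)
next step: t=0.940: state=(0.656, 0.245, 0.100) — S has crossed 0.66
linear interpolation between t=0.920 (0.66294) and t=0.940 (0.65560) → t≈0.928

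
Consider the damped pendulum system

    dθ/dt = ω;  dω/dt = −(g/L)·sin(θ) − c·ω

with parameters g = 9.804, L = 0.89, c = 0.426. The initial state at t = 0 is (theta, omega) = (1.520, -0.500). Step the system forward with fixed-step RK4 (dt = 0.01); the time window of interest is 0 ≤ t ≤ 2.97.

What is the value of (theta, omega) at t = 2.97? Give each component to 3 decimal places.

t=0.000: state=(1.520, -0.500)
step 1 (dt=0.01): k1=(-0.500, -10.789), k2=(-0.554, -10.764), k3=(-0.554, -10.764), k4=(-0.608, -10.739); state += dt/6·(k1+2k2+2k3+k4)
t=0.010: state=(1.514, -0.608)
t=0.020: state=(1.508, -0.715)
t=0.030: state=(1.500, -0.821)
continuing one RK4 step at a time; state shown every 10 steps (Δt=0.1):
t=0.100: state=(1.417, -1.552)
t=0.200: state=(1.212, -2.531)
t=0.300: state=(0.915, -3.368)
t=0.400: state=(0.547, -3.946)
t=0.500: state=(0.139, -4.142)
t=0.600: state=(-0.267, -3.897)
t=0.700: state=(-0.627, -3.265)
t=0.800: state=(-0.911, -2.374)
t=0.900: state=(-1.098, -1.361)
t=1.000: state=(-1.182, -0.321)
t=1.100: state=(-1.163, 0.690)
t=1.200: state=(-1.047, 1.628)
t=1.300: state=(-0.842, 2.436)
t=1.400: state=(-0.566, 3.034)
t=1.500: state=(-0.245, 3.333)
t=1.600: state=(0.088, 3.276)
t=1.700: state=(0.398, 2.876)
t=1.800: state=(0.654, 2.210)
t=1.900: state=(0.835, 1.382)
t=2.000: state=(0.929, 0.487)
t=2.100: state=(0.932, -0.403)
t=2.200: state=(0.850, -1.229)
t=2.300: state=(0.691, -1.932)
t=2.400: state=(0.470, -2.445)
t=2.500: state=(0.210, -2.703)
t=2.600: state=(-0.061, -2.669)
t=2.700: state=(-0.314, -2.354)
t=2.800: state=(-0.524, -1.812)
t=2.900: state=(-0.672, -1.125)
t=2.970: state=(-0.732, -0.599)

(theta, omega) = (-0.732, -0.599)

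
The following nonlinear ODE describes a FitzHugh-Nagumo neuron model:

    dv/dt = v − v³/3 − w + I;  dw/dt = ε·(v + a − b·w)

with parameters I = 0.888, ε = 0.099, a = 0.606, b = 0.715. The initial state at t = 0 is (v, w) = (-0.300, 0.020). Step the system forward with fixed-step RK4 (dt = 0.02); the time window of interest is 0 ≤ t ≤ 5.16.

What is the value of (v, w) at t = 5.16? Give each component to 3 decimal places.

t=0.000: state=(-0.300, 0.020)
step 1 (dt=0.02): k1=(0.577, 0.029), k2=(0.582, 0.029), k3=(0.582, 0.029), k4=(0.587, 0.030); state += dt/6·(k1+2k2+2k3+k4)
t=0.020: state=(-0.288, 0.021)
t=0.040: state=(-0.277, 0.021)
t=0.060: state=(-0.264, 0.022)
continuing one RK4 step at a time; state shown every 10 steps (Δt=0.2):
t=0.200: state=(-0.174, 0.027)
t=0.400: state=(-0.023, 0.037)
t=0.600: state=(0.160, 0.049)
t=0.800: state=(0.377, 0.066)
t=1.000: state=(0.631, 0.087)
t=1.200: state=(0.912, 0.112)
t=1.400: state=(1.195, 0.143)
t=1.600: state=(1.449, 0.179)
t=1.800: state=(1.647, 0.219)
t=2.000: state=(1.781, 0.262)
t=2.200: state=(1.861, 0.306)
t=2.400: state=(1.904, 0.351)
t=2.600: state=(1.922, 0.395)
t=2.800: state=(1.926, 0.440)
t=3.000: state=(1.921, 0.483)
t=3.200: state=(1.912, 0.526)
t=3.400: state=(1.900, 0.568)
t=3.600: state=(1.886, 0.609)
t=3.800: state=(1.871, 0.649)
t=4.000: state=(1.856, 0.689)
t=4.200: state=(1.841, 0.727)
t=4.400: state=(1.825, 0.765)
t=4.600: state=(1.809, 0.802)
t=4.800: state=(1.794, 0.838)
t=5.000: state=(1.778, 0.873)
t=5.160: state=(1.765, 0.901)

(v, w) = (1.765, 0.901)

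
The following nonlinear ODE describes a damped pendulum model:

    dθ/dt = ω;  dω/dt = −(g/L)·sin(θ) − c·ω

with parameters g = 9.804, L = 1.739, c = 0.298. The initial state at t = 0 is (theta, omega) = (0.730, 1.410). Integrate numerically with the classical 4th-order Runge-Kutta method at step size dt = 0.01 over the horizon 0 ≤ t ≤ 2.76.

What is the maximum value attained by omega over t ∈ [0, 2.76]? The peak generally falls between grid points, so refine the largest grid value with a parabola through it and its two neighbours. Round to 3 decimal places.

max omega = 1.614

t=0.000: state=(0.730, 1.410)
step 1 (dt=0.01): k1=(1.410, -4.180), k2=(1.389, -4.203), k3=(1.389, -4.203), k4=(1.368, -4.225); state += dt/6·(k1+2k2+2k3+k4)
t=0.010: state=(0.744, 1.368)
t=0.020: state=(0.757, 1.326)
t=0.030: state=(0.770, 1.283)
continuing one RK4 step at a time; state shown every 10 steps (Δt=0.1):
t=0.100: state=(0.849, 0.973)
t=0.200: state=(0.924, 0.513)
t=0.300: state=(0.952, 0.048)
t=0.400: state=(0.934, -0.404)
t=0.500: state=(0.872, -0.829)
t=0.600: state=(0.769, -1.212)
t=0.700: state=(0.632, -1.535)
t=0.800: state=(0.465, -1.780)
t=0.900: state=(0.279, -1.930)
t=1.000: state=(0.083, -1.973)
t=1.100: state=(-0.112, -1.906)
t=1.200: state=(-0.295, -1.737)
t=1.300: state=(-0.457, -1.481)
t=1.400: state=(-0.589, -1.159)
t=1.500: state=(-0.687, -0.793)
t=1.600: state=(-0.747, -0.403)
t=1.700: state=(-0.767, -0.008)
t=1.800: state=(-0.749, 0.375)
t=1.900: state=(-0.693, 0.732)
t=2.000: state=(-0.604, 1.047)
t=2.100: state=(-0.486, 1.305)
t=2.200: state=(-0.345, 1.491)
t=2.300: state=(-0.190, 1.594)
t=2.400: state=(-0.029, 1.608)
t=2.500: state=(0.128, 1.533)
t=2.600: state=(0.274, 1.376)
t=2.700: state=(0.401, 1.151)
t=2.760: state=(0.466, 0.989)
largest grid value and its neighbours: omega(2.360)=1.61361, omega(2.370)=1.61363, omega(2.380)=1.61275
parabola through these three points peaks at t≈2.365 with omega≈1.61374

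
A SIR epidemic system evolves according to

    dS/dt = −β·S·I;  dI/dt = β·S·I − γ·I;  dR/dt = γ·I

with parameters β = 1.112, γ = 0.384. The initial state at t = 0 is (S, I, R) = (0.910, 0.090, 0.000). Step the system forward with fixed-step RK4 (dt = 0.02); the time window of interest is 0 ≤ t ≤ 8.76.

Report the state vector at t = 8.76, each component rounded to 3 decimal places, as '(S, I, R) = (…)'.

(S, I, R) = (0.097, 0.129, 0.774)

t=0.000: state=(0.910, 0.090, 0.000)
step 1 (dt=0.02): k1=(-0.091, 0.057, 0.035), k2=(-0.092, 0.057, 0.035), k3=(-0.092, 0.057, 0.035), k4=(-0.092, 0.057, 0.035); state += dt/6·(k1+2k2+2k3+k4)
t=0.020: state=(0.908, 0.091, 0.001)
t=0.040: state=(0.906, 0.092, 0.001)
t=0.060: state=(0.904, 0.093, 0.002)
continuing one RK4 step at a time; state shown every 25 steps (Δt=0.5):
t=0.500: state=(0.858, 0.122, 0.020)
t=1.000: state=(0.794, 0.159, 0.047)
t=1.500: state=(0.719, 0.200, 0.081)
t=2.000: state=(0.636, 0.240, 0.124)
t=2.500: state=(0.551, 0.276, 0.173)
t=3.000: state=(0.469, 0.302, 0.229)
t=3.500: state=(0.394, 0.317, 0.289)
t=4.000: state=(0.330, 0.320, 0.350)
t=4.500: state=(0.277, 0.312, 0.411)
t=5.000: state=(0.234, 0.297, 0.469)
t=5.500: state=(0.199, 0.276, 0.524)
t=6.000: state=(0.172, 0.253, 0.575)
t=6.500: state=(0.150, 0.228, 0.621)
t=7.000: state=(0.133, 0.204, 0.663)
t=7.500: state=(0.120, 0.180, 0.700)
t=8.000: state=(0.109, 0.159, 0.732)
t=8.500: state=(0.101, 0.139, 0.761)
t=8.760: state=(0.097, 0.129, 0.774)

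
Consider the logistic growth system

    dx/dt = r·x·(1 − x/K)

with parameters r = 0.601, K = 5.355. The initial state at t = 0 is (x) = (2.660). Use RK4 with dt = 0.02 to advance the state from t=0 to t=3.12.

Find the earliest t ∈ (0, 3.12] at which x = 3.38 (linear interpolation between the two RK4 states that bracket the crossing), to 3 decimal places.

t = 0.916

t=0.000: state=(2.660)
step 1 (dt=0.02): k1=(0.805), k2=(0.805), k3=(0.805), k4=(0.805); state += dt/6·(k1+2k2+2k3+k4)
t=0.020: state=(2.676)
t=0.040: state=(2.692)
t=0.060: state=(2.708)
continuing one RK4 step at a time; state shown every 10 steps (Δt=0.2):
t=0.200: state=(2.821)
t=0.400: state=(2.981)
t=0.600: state=(3.138)
t=0.800: state=(3.292)
t=0.900: state=(3.368)
next step: t=0.920: state=(3.383) — x has crossed 3.38
linear interpolation between t=0.900 (3.36817) and t=0.920 (3.38317) → t≈0.916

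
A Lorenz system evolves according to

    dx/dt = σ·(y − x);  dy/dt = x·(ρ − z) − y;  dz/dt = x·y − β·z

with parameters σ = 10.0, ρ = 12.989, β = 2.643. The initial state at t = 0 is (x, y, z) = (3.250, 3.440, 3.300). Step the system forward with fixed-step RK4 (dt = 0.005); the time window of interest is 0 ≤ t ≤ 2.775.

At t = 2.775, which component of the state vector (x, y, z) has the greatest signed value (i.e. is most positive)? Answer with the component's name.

largest component: z

t=0.000: state=(3.250, 3.440, 3.300)
step 1 (dt=0.005): k1=(1.900, 28.049, 2.458), k2=(2.554, 28.005, 2.686), k3=(2.536, 28.019, 2.690), k4=(3.174, 27.988, 2.923); state += dt/6·(k1+2k2+2k3+k4)
t=0.005: state=(3.263, 3.580, 3.313)
t=0.010: state=(3.282, 3.720, 3.329)
t=0.015: state=(3.306, 3.860, 3.348)
continuing one RK4 step at a time; state shown every 20 steps (Δt=0.1):
t=0.100: state=(4.435, 6.408, 4.179)
t=0.200: state=(6.920, 9.733, 7.331)
t=0.300: state=(9.336, 10.820, 13.429)
t=0.400: state=(9.040, 6.946, 17.920)
t=0.500: state=(6.051, 2.803, 16.885)
t=0.600: state=(3.387, 1.453, 13.753)
t=0.700: state=(2.138, 1.474, 10.884)
t=0.800: state=(1.873, 1.939, 8.643)
t=0.900: state=(2.191, 2.748, 7.046)
t=1.000: state=(2.995, 4.062, 6.181)
t=1.100: state=(4.361, 6.033, 6.384)
t=1.200: state=(6.280, 8.351, 8.332)
t=1.300: state=(8.113, 9.422, 12.260)
t=1.400: state=(8.376, 7.489, 15.824)
t=1.500: state=(6.649, 4.424, 16.076)
t=1.600: state=(4.568, 2.838, 14.039)
t=1.700: state=(3.342, 2.608, 11.672)
t=1.800: state=(3.016, 3.052, 9.725)
t=1.900: state=(3.347, 3.954, 8.431)
t=2.000: state=(4.207, 5.311, 8.008)
t=2.100: state=(5.509, 6.961, 8.796)
t=2.200: state=(6.925, 8.165, 10.993)
t=2.300: state=(7.666, 7.774, 13.726)
t=2.400: state=(7.083, 5.908, 15.049)
t=2.500: state=(5.673, 4.222, 14.344)
t=2.600: state=(4.457, 3.547, 12.680)
t=2.700: state=(3.893, 3.663, 11.017)
t=2.775: state=(3.888, 4.093, 10.052)
compare at T: x=3.888, y=4.093, z=10.052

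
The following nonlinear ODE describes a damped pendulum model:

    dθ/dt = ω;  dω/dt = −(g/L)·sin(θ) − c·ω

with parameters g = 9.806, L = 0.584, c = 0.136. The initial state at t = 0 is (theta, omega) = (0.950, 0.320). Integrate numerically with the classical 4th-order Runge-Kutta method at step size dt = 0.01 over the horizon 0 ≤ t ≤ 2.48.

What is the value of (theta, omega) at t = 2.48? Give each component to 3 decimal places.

(theta, omega) = (-0.794, 0.483)

t=0.000: state=(0.950, 0.320)
step 1 (dt=0.01): k1=(0.320, -13.702), k2=(0.251, -13.708), k3=(0.251, -13.705), k4=(0.183, -13.708); state += dt/6·(k1+2k2+2k3+k4)
t=0.010: state=(0.953, 0.183)
t=0.020: state=(0.954, 0.046)
t=0.030: state=(0.953, -0.091)
continuing one RK4 step at a time; state shown every 10 steps (Δt=0.1):
t=0.100: state=(0.914, -1.034)
t=0.200: state=(0.747, -2.261)
t=0.300: state=(0.471, -3.192)
t=0.400: state=(0.125, -3.642)
t=0.500: state=(-0.237, -3.497)
t=0.600: state=(-0.556, -2.799)
t=0.700: state=(-0.784, -1.716)
t=0.800: state=(-0.893, -0.442)
t=0.900: state=(-0.871, 0.863)
t=1.000: state=(-0.724, 2.056)
t=1.100: state=(-0.469, 2.972)
t=1.200: state=(-0.144, 3.440)
t=1.300: state=(0.200, 3.345)
t=1.400: state=(0.507, 2.717)
t=1.500: state=(0.730, 1.704)
t=1.600: state=(0.841, 0.490)
t=1.700: state=(0.827, -0.763)
t=1.800: state=(0.692, -1.911)
t=1.900: state=(0.453, -2.797)
t=2.000: state=(0.146, -3.255)
t=2.100: state=(-0.180, -3.182)
t=2.200: state=(-0.473, -2.598)
t=2.300: state=(-0.687, -1.639)
t=2.400: state=(-0.794, -0.481)
t=2.480: state=(-0.794, 0.483)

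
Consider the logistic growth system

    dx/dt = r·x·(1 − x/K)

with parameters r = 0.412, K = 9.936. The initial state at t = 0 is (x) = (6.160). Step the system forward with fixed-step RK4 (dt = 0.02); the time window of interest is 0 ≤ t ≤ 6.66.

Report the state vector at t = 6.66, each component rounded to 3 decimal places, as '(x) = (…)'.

(x) = (9.559)

t=0.000: state=(6.160)
step 1 (dt=0.02): k1=(0.964), k2=(0.964), k3=(0.964), k4=(0.963); state += dt/6·(k1+2k2+2k3+k4)
t=0.020: state=(6.179)
t=0.040: state=(6.199)
t=0.060: state=(6.218)
continuing one RK4 step at a time; state shown every 25 steps (Δt=0.5):
t=0.500: state=(6.629)
t=1.000: state=(7.067)
t=1.500: state=(7.468)
t=2.000: state=(7.830)
t=2.500: state=(8.152)
t=3.000: state=(8.434)
t=3.500: state=(8.678)
t=4.000: state=(8.888)
t=4.500: state=(9.066)
t=5.000: state=(9.216)
t=5.500: state=(9.342)
t=6.000: state=(9.447)
t=6.500: state=(9.534)
t=6.660: state=(9.559)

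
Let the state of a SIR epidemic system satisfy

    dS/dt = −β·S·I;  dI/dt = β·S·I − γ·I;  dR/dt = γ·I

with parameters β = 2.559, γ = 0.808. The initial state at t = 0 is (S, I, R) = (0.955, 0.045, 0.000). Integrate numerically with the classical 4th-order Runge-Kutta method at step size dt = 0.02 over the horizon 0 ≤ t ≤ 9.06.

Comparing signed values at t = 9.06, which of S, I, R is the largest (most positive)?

largest component: R

t=0.000: state=(0.955, 0.045, 0.000)
step 1 (dt=0.02): k1=(-0.110, 0.074, 0.036), k2=(-0.112, 0.075, 0.037), k3=(-0.112, 0.075, 0.037), k4=(-0.113, 0.076, 0.038); state += dt/6·(k1+2k2+2k3+k4)
t=0.020: state=(0.953, 0.046, 0.001)
t=0.040: state=(0.950, 0.048, 0.002)
t=0.060: state=(0.948, 0.050, 0.002)
continuing one RK4 step at a time; state shown every 25 steps (Δt=0.5):
t=0.500: state=(0.875, 0.097, 0.028)
t=1.000: state=(0.733, 0.183, 0.083)
t=1.500: state=(0.545, 0.278, 0.177)
t=2.000: state=(0.367, 0.331, 0.302)
t=2.500: state=(0.240, 0.324, 0.436)
t=3.000: state=(0.163, 0.279, 0.559)
t=3.500: state=(0.118, 0.222, 0.660)
t=4.000: state=(0.092, 0.169, 0.739)
t=4.500: state=(0.076, 0.126, 0.798)
t=5.000: state=(0.066, 0.092, 0.842)
t=5.500: state=(0.060, 0.067, 0.873)
t=6.000: state=(0.056, 0.048, 0.896)
t=6.500: state=(0.053, 0.034, 0.913)
t=7.000: state=(0.051, 0.024, 0.924)
t=7.500: state=(0.050, 0.017, 0.933)
t=8.000: state=(0.049, 0.012, 0.939)
t=8.500: state=(0.048, 0.009, 0.943)
t=9.000: state=(0.048, 0.006, 0.946)
t=9.060: state=(0.048, 0.006, 0.946)
compare at T: S=0.048, I=0.006, R=0.946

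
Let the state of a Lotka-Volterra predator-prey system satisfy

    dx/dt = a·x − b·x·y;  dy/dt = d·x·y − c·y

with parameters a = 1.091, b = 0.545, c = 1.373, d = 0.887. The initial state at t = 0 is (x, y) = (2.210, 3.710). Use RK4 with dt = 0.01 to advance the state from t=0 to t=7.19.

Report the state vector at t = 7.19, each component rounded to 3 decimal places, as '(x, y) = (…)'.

(x, y) = (0.691, 1.753)

t=0.000: state=(2.210, 3.710)
step 1 (dt=0.01): k1=(-2.057, 2.179), k2=(-2.061, 2.151), k3=(-2.061, 2.151), k4=(-2.064, 2.123); state += dt/6·(k1+2k2+2k3+k4)
t=0.010: state=(2.189, 3.732)
t=0.020: state=(2.169, 3.752)
t=0.030: state=(2.148, 3.773)
continuing one RK4 step at a time; state shown every 25 steps (Δt=0.25):
t=0.250: state=(1.702, 4.058)
t=0.500: state=(1.286, 4.001)
t=0.750: state=(1.001, 3.649)
t=1.000: state=(0.826, 3.164)
t=1.250: state=(0.729, 2.664)
t=1.500: state=(0.688, 2.210)
t=1.750: state=(0.687, 1.825)
t=2.000: state=(0.720, 1.512)
t=2.250: state=(0.783, 1.267)
t=2.500: state=(0.877, 1.079)
t=2.750: state=(1.004, 0.943)
t=3.000: state=(1.168, 0.850)
t=3.250: state=(1.372, 0.799)
t=3.500: state=(1.618, 0.789)
t=3.750: state=(1.905, 0.827)
t=4.000: state=(2.222, 0.926)
t=4.250: state=(2.543, 1.115)
t=4.500: state=(2.813, 1.435)
t=4.750: state=(2.944, 1.934)
t=5.000: state=(2.841, 2.619)
t=5.250: state=(2.481, 3.366)
t=5.500: state=(1.977, 3.918)
t=5.750: state=(1.499, 4.079)
t=6.000: state=(1.142, 3.868)
t=6.250: state=(0.910, 3.438)
t=6.500: state=(0.774, 2.936)
t=6.750: state=(0.705, 2.452)
t=7.000: state=(0.683, 2.027)
t=7.190: state=(0.691, 1.753)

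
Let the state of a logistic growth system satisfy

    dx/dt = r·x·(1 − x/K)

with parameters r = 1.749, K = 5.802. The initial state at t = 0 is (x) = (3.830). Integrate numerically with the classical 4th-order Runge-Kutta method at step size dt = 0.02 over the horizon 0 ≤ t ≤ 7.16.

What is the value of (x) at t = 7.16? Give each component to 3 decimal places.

t=0.000: state=(3.830)
step 1 (dt=0.02): k1=(2.277), k2=(2.264), k3=(2.264), k4=(2.251); state += dt/6·(k1+2k2+2k3+k4)
t=0.020: state=(3.875)
t=0.040: state=(3.920)
t=0.060: state=(3.964)
continuing one RK4 step at a time; state shown every 25 steps (Δt=0.5):
t=0.500: state=(4.776)
t=1.000: state=(5.325)
t=1.500: state=(5.593)
t=2.000: state=(5.713)
t=2.500: state=(5.765)
t=3.000: state=(5.786)
t=3.500: state=(5.795)
t=4.000: state=(5.799)
t=4.500: state=(5.801)
t=5.000: state=(5.802)
t=5.500: state=(5.802)
t=6.000: state=(5.802)
t=6.500: state=(5.802)
t=7.000: state=(5.802)
t=7.160: state=(5.802)

(x) = (5.802)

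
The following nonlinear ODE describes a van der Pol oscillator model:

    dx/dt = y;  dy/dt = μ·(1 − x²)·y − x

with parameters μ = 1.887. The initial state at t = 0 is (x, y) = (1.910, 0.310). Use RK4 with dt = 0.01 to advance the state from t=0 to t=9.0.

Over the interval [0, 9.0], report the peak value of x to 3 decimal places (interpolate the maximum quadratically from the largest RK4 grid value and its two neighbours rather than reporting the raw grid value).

max x = 2.019

t=0.000: state=(1.910, 0.310)
step 1 (dt=0.01): k1=(0.310, -3.459), k2=(0.293, -3.377), k3=(0.293, -3.379), k4=(0.276, -3.299); state += dt/6·(k1+2k2+2k3+k4)
t=0.010: state=(1.913, 0.276)
t=0.020: state=(1.916, 0.244)
t=0.030: state=(1.918, 0.213)
continuing one RK4 step at a time; state shown every 50 steps (Δt=0.5):
t=0.500: state=(1.845, -0.332)
t=1.000: state=(1.649, -0.445)
t=1.500: state=(1.396, -0.578)
t=2.000: state=(1.046, -0.864)
t=2.500: state=(0.442, -1.728)
t=3.000: state=(-0.938, -3.680)
t=3.500: state=(-1.999, -0.359)
t=4.000: state=(-1.940, 0.317)
t=4.500: state=(-1.757, 0.407)
t=5.000: state=(-1.532, 0.504)
t=5.500: state=(-1.239, 0.689)
t=6.000: state=(-0.798, 1.163)
t=6.500: state=(0.104, 2.751)
t=7.000: state=(1.716, 2.150)
t=7.500: state=(2.006, -0.180)
t=8.000: state=(1.855, -0.368)
t=8.500: state=(1.651, -0.449)
t=9.000: state=(1.398, -0.578)
largest grid value and its neighbours: x(7.360)=2.01884, x(7.370)=2.01903, x(7.380)=2.01901
parabola through these three points peaks at t≈7.374 with x≈2.01905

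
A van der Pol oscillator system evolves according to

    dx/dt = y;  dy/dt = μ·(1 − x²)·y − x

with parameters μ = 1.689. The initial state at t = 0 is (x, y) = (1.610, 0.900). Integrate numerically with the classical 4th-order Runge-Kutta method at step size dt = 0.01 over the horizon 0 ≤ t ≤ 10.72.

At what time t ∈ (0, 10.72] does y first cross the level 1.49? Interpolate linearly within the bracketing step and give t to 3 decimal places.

t=0.000: state=(1.610, 0.900)
step 1 (dt=0.01): k1=(0.900, -4.030), k2=(0.880, -4.002), k3=(0.880, -4.002), k4=(0.860, -3.973); state += dt/6·(k1+2k2+2k3+k4)
t=0.010: state=(1.619, 0.860)
t=0.020: state=(1.627, 0.821)
t=0.030: state=(1.635, 0.782)
continuing one RK4 step at a time; state shown every 50 steps (Δt=0.5):
t=0.500: state=(1.707, -0.239)
t=1.000: state=(1.508, -0.515)
t=1.500: state=(1.196, -0.755)
t=2.000: state=(0.704, -1.306)
t=2.500: state=(-0.291, -2.914)
t=3.000: state=(-1.779, -1.727)
t=3.500: state=(-1.998, 0.208)
t=4.000: state=(-1.830, 0.411)
t=4.500: state=(-1.600, 0.514)
t=5.000: state=(-1.304, 0.687)
t=5.500: state=(-0.876, 1.093)
t=5.720: state=(-0.598, 1.468)
next step: t=5.730: state=(-0.583, 1.491) — y has crossed 1.49
linear interpolation between t=5.720 (1.46841) and t=5.730 (1.49060) → t≈5.730

t = 5.730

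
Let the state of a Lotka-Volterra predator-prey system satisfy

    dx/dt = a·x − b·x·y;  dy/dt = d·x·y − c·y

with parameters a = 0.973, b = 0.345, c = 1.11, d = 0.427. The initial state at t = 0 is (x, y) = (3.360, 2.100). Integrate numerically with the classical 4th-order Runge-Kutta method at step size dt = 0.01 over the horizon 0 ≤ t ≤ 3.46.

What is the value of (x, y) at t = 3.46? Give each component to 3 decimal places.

t=0.000: state=(3.360, 2.100)
step 1 (dt=0.01): k1=(0.835, 0.682), k2=(0.832, 0.687), k3=(0.832, 0.687), k4=(0.829, 0.692); state += dt/6·(k1+2k2+2k3+k4)
t=0.010: state=(3.368, 2.107)
t=0.020: state=(3.377, 2.114)
t=0.030: state=(3.385, 2.121)
continuing one RK4 step at a time; state shown every 20 steps (Δt=0.2):
t=0.200: state=(3.513, 2.256)
t=0.400: state=(3.629, 2.452)
t=0.600: state=(3.693, 2.686)
t=0.800: state=(3.694, 2.950)
t=1.000: state=(3.626, 3.231)
t=1.200: state=(3.491, 3.509)
t=1.400: state=(3.300, 3.757)
t=1.600: state=(3.071, 3.950)
t=1.800: state=(2.828, 4.070)
t=2.000: state=(2.590, 4.108)
t=2.200: state=(2.372, 4.066)
t=2.400: state=(2.184, 3.955)
t=2.600: state=(2.031, 3.791)
t=2.800: state=(1.912, 3.592)
t=3.000: state=(1.826, 3.374)
t=3.200: state=(1.771, 3.150)
t=3.400: state=(1.745, 2.931)
t=3.460: state=(1.742, 2.868)

(x, y) = (1.742, 2.868)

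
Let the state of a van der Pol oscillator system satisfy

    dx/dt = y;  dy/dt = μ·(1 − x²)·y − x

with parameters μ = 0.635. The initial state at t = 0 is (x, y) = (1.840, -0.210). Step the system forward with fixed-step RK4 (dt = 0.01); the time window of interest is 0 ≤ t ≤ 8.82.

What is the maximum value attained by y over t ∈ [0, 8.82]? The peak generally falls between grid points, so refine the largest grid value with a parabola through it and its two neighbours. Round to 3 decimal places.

t=0.000: state=(1.840, -0.210)
step 1 (dt=0.01): k1=(-0.210, -1.522), k2=(-0.218, -1.510), k3=(-0.218, -1.510), k4=(-0.225, -1.498); state += dt/6·(k1+2k2+2k3+k4)
t=0.010: state=(1.838, -0.225)
t=0.020: state=(1.835, -0.240)
t=0.030: state=(1.833, -0.255)
continuing one RK4 step at a time; state shown every 50 steps (Δt=0.5):
t=0.500: state=(1.583, -0.762)
t=1.000: state=(1.098, -1.189)
t=1.500: state=(0.369, -1.761)
t=2.000: state=(-0.665, -2.282)
t=2.500: state=(-1.663, -1.404)
t=3.000: state=(-1.982, 0.008)
t=3.500: state=(-1.792, 0.657)
t=4.000: state=(-1.365, 1.046)
t=4.500: state=(-0.731, 1.526)
t=5.000: state=(0.195, 2.178)
t=5.500: state=(1.320, 2.026)
t=6.000: state=(1.956, 0.480)
t=6.500: state=(1.926, -0.457)
t=7.000: state=(1.582, -0.887)
t=7.500: state=(1.041, -1.296)
t=8.000: state=(0.252, -1.897)
t=8.500: state=(-0.839, -2.325)
t=8.820: state=(-1.515, -1.761)
largest grid value and its neighbours: y(5.220)=2.32861, y(5.230)=2.32895, y(5.240)=2.32857
parabola through these three points peaks at t≈5.230 with y≈2.32895

max y = 2.329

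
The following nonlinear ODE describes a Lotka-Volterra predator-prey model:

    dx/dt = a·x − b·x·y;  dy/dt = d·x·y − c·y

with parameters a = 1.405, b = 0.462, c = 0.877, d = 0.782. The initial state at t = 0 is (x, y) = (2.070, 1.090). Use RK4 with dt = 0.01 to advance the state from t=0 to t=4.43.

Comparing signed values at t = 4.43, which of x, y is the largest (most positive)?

largest component: y

t=0.000: state=(2.070, 1.090)
step 1 (dt=0.01): k1=(1.866, 0.808), k2=(1.870, 0.819), k3=(1.870, 0.820), k4=(1.875, 0.831); state += dt/6·(k1+2k2+2k3+k4)
t=0.010: state=(2.089, 1.098)
t=0.020: state=(2.107, 1.107)
t=0.030: state=(2.126, 1.115)
continuing one RK4 step at a time; state shown every 20 steps (Δt=0.2):
t=0.200: state=(2.457, 1.303)
t=0.400: state=(2.842, 1.655)
t=0.600: state=(3.153, 2.223)
t=0.800: state=(3.275, 3.094)
t=1.000: state=(3.091, 4.290)
t=1.200: state=(2.588, 5.632)
t=1.400: state=(1.929, 6.731)
t=1.600: state=(1.331, 7.276)
t=1.800: state=(0.898, 7.251)
t=2.000: state=(0.619, 6.839)
t=2.200: state=(0.448, 6.231)
t=2.400: state=(0.344, 5.559)
t=2.600: state=(0.281, 4.896)
t=2.800: state=(0.244, 4.280)
t=3.000: state=(0.223, 3.724)
t=3.200: state=(0.214, 3.233)
t=3.400: state=(0.215, 2.805)
t=3.600: state=(0.224, 2.436)
t=3.800: state=(0.240, 2.119)
t=4.000: state=(0.265, 1.850)
t=4.200: state=(0.299, 1.622)
t=4.400: state=(0.344, 1.431)
t=4.430: state=(0.351, 1.405)
compare at T: x=0.351, y=1.405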